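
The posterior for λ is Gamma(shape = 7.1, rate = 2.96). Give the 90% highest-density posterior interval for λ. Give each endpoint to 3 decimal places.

[0.963, 3.781]

The posterior is unimodal and skewed, so the HPD interval has equal density at both endpoints and is the shortest 90% interval.
Solving f(0.963) = f(3.781) with F(3.781) − F(0.963) = 0.90 gives [0.963, 3.781].
For comparison, the equal-tailed interval is [1.133, 4.045]; the HPD is narrower and shifted toward the mode.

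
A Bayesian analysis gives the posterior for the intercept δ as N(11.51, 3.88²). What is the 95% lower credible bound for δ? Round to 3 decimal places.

5.128

Need L with P(δ ≥ L) = 0.95: L = 11.51 − z_{0.05}·3.88.
z = 1.645; L = 11.51 − 1.645 × 3.88 = 5.128.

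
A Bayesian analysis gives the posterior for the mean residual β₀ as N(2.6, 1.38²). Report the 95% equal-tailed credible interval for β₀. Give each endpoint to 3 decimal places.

[-0.105, 5.305]

The posterior is symmetric, so the 95% equal-tailed interval is β₀ = 2.6 ± z·1.38 with z = 1.960.
Half-width: 1.960 × 1.38 = 2.705.
2.6 − 2.705 = -0.105; 2.6 + 2.705 = 5.305.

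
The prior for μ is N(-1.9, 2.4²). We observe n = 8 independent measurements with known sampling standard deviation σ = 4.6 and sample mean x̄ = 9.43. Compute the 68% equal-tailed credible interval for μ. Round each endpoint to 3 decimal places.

Posterior precision = 1/2.4² + 8/4.6² = 0.1736 + 0.3781 = 0.5517, so posterior SD = 1.3463.
Posterior mean = (-1.9/2.4² + 8·9.43/4.6²) / 0.5517 = 5.8645.
Interval: 5.8645 ± 0.994 × 1.3463 → [4.526, 7.203].

[4.526, 7.203]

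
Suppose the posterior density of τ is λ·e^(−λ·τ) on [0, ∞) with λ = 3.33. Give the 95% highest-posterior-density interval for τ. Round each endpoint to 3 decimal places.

[0.000, 0.900]

The exponential density is strictly decreasing on [0, ∞), so the HPD interval is anchored at 0: [0, q] with P(τ ≤ q) = 0.95.
q = −ln(1 − 0.95) / 3.33 = 2.9957 / 3.33 = 0.900.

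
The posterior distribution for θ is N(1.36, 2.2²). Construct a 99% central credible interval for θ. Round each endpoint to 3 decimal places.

[-4.307, 7.027]

The posterior is symmetric, so the 99% equal-tailed interval is θ = 1.36 ± z·2.2 with z = 2.576.
Half-width: 2.576 × 2.2 = 5.667.
1.36 − 5.667 = -4.307; 1.36 + 5.667 = 7.027.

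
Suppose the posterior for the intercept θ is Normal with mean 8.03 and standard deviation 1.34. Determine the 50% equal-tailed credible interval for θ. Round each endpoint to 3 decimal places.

The posterior is symmetric, so the 50% equal-tailed interval is θ = 8.03 ± z·1.34 with z = 0.674.
Half-width: 0.674 × 1.34 = 0.904.
8.03 − 0.904 = 7.126; 8.03 + 0.904 = 8.934.

[7.126, 8.934]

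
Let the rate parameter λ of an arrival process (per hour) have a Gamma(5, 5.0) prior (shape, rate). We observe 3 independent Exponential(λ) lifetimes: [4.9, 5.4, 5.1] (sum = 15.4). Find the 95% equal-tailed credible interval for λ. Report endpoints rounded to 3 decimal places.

Posterior: Gamma(5+3, 5.0+15.4) = Gamma(8, 20.4) (shape, rate).
Equal-tailed 95% interval: Gamma(8, 20.4) quantiles at 0.025 and 0.975.
Posterior mean ≈ 0.392, SD ≈ 0.139; a Normal approximation gives roughly [0.120, 0.664].
Exact: lower = 0.169; upper = 0.707.

[0.169, 0.707]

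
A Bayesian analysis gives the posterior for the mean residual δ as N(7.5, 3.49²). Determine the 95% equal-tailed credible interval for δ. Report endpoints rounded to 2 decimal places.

The posterior is symmetric, so the 95% equal-tailed interval is δ = 7.5 ± z·3.49 with z = 1.960.
Half-width: 1.960 × 3.49 = 6.84.
7.5 − 6.84 = 0.66; 7.5 + 6.84 = 14.34.

[0.66, 14.34]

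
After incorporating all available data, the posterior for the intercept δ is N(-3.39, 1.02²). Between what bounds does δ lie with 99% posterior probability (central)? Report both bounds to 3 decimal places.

[-6.017, -0.763]

The posterior is symmetric, so the 99% equal-tailed interval is δ = -3.39 ± z·1.02 with z = 2.576.
Half-width: 2.576 × 1.02 = 2.627.
-3.39 − 2.627 = -6.017; -3.39 + 2.627 = -0.763.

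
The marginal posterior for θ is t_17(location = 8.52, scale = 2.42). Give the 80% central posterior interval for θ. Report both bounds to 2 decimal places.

The t_17 distribution is symmetric; the 80% interval is 8.52 ± t·2.42 with t_{0.9,17} = 1.333.
Half-width: 1.333 × 2.42 = 3.23.
8.52 − 3.23 = 5.29; 8.52 + 3.23 = 11.75.

[5.29, 11.75]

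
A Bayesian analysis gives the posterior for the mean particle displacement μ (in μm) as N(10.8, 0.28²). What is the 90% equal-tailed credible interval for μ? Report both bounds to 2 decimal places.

[10.34, 11.26]

The posterior is symmetric, so the 90% equal-tailed interval is μ = 10.8 ± z·0.28 with z = 1.645.
Half-width: 1.645 × 0.28 = 0.46.
10.8 − 0.46 = 10.34; 10.8 + 0.46 = 11.26.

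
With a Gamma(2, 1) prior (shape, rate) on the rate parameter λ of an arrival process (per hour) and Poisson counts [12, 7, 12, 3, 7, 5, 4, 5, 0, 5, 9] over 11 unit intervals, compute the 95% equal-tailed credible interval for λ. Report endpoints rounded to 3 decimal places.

Posterior: Gamma(2+69, 1+11) = Gamma(71, 12) (shape, rate).
Equal-tailed 95% interval: Gamma(71, 12) quantiles at 0.025 and 0.975.
Posterior mean ≈ 5.917, SD ≈ 0.702; a Normal approximation gives roughly [4.540, 7.293].
Exact: lower = 4.621; upper = 7.370.

[4.621, 7.370]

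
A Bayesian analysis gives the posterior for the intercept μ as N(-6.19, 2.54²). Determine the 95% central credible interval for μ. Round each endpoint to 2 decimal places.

[-11.17, -1.21]

The posterior is symmetric, so the 95% equal-tailed interval is μ = -6.19 ± z·2.54 with z = 1.960.
Half-width: 1.960 × 2.54 = 4.98.
-6.19 − 4.98 = -11.17; -6.19 + 4.98 = -1.21.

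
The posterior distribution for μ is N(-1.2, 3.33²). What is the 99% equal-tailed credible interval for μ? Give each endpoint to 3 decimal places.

[-9.778, 7.378]

The posterior is symmetric, so the 99% equal-tailed interval is μ = -1.2 ± z·3.33 with z = 2.576.
Half-width: 2.576 × 3.33 = 8.578.
-1.2 − 8.578 = -9.778; -1.2 + 8.578 = 7.378.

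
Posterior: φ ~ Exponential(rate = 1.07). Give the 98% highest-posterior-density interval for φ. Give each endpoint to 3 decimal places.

The exponential density is strictly decreasing on [0, ∞), so the HPD interval is anchored at 0: [0, q] with P(φ ≤ q) = 0.98.
q = −ln(1 − 0.98) / 1.07 = 3.9120 / 1.07 = 3.656.

[0.000, 3.656]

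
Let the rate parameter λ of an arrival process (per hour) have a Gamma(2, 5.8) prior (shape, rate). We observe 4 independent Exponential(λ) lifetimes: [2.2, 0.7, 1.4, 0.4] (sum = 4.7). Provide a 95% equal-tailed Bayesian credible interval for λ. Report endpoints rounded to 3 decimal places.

Posterior: Gamma(2+4, 5.8+4.7) = Gamma(6, 10.5) (shape, rate).
Equal-tailed 95% interval: Gamma(6, 10.5) quantiles at 0.025 and 0.975.
Posterior mean ≈ 0.571, SD ≈ 0.233; a Normal approximation gives roughly [0.114, 1.029].
Exact: lower = 0.210; upper = 1.111.

[0.210, 1.111]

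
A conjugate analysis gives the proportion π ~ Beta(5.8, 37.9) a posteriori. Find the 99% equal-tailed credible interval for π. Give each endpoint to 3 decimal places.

Posterior: Beta(5.8, 37.9).
Equal-tailed 99% interval: the 0.005 and 0.995 quantiles of Beta(5.8, 37.9).
Posterior mean ≈ 0.133, SD ≈ 0.051; a Normal approximation gives roughly [0.002, 0.263].
Exact: F⁻¹(0.005) = 0.035; F⁻¹(0.995) = 0.291.

[0.035, 0.291]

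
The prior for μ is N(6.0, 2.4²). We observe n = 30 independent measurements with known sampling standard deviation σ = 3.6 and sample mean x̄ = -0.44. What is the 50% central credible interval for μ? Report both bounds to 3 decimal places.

Posterior precision = 1/2.4² + 30/3.6² = 0.1736 + 2.3148 = 2.4884, so posterior SD = 0.6339.
Posterior mean = (6.0/2.4² + 30·-0.44/3.6²) / 2.4884 = 0.0093.
Interval: 0.0093 ± 0.674 × 0.6339 → [-0.418, 0.437].

[-0.418, 0.437]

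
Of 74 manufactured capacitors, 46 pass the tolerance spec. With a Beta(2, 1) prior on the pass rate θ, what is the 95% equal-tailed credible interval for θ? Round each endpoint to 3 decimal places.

Posterior: Beta(2+46, 1+28) = Beta(48, 29).
Equal-tailed 95% interval: the 0.025 and 0.975 quantiles of Beta(48, 29).
Posterior mean ≈ 0.623, SD ≈ 0.055; a Normal approximation gives roughly [0.516, 0.731].
Exact: F⁻¹(0.025) = 0.513; F⁻¹(0.975) = 0.728.

[0.513, 0.728]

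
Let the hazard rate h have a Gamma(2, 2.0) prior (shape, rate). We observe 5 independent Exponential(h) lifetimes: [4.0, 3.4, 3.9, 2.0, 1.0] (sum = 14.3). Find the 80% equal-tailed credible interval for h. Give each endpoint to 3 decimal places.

Posterior: Gamma(2+5, 2.0+14.3) = Gamma(7, 16.3) (shape, rate).
Equal-tailed 80% interval: Gamma(7, 16.3) quantiles at 0.1 and 0.9.
Posterior mean ≈ 0.429, SD ≈ 0.162; a Normal approximation gives roughly [0.221, 0.637].
Exact: lower = 0.239; upper = 0.646.

[0.239, 0.646]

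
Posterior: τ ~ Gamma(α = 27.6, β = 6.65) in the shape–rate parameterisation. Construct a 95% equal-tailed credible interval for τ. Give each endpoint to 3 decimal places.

Posterior: Gamma(shape 27.6, rate 6.65).
Equal-tailed 95% interval: Gamma(27.6, 6.65) quantiles at 0.025 and 0.975.
Posterior mean ≈ 4.150, SD ≈ 0.790; a Normal approximation gives roughly [2.602, 5.699].
Exact: lower = 2.749; upper = 5.836.

[2.749, 5.836]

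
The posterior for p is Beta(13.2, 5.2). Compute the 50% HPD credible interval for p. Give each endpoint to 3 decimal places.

[0.670, 0.809]

The posterior is unimodal and skewed, so the HPD interval has equal density at both endpoints and is the shortest 50% interval.
Solving f(0.670) = f(0.809) with F(0.809) − F(0.670) = 0.50 gives [0.670, 0.809].
For comparison, the equal-tailed interval is [0.651, 0.792]; the HPD is narrower and shifted toward the mode.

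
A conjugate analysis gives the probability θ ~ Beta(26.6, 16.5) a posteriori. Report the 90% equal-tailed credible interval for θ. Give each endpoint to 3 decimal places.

[0.494, 0.735]

Posterior: Beta(26.6, 16.5).
Equal-tailed 90% interval: the 0.05 and 0.95 quantiles of Beta(26.6, 16.5).
Posterior mean ≈ 0.617, SD ≈ 0.073; a Normal approximation gives roughly [0.497, 0.738].
Exact: F⁻¹(0.05) = 0.494; F⁻¹(0.95) = 0.735.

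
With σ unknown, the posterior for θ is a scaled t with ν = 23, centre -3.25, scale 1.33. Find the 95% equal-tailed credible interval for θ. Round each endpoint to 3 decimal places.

[-6.001, -0.499]

The t_23 distribution is symmetric; the 95% interval is -3.25 ± t·1.33 with t_{0.975,23} = 2.069.
Half-width: 2.069 × 1.33 = 2.751.
-3.25 − 2.751 = -6.001; -3.25 + 2.751 = -0.499.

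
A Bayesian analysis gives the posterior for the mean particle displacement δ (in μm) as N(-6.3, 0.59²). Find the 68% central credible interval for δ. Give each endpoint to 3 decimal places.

[-6.887, -5.713]

The posterior is symmetric, so the 68% equal-tailed interval is δ = -6.3 ± z·0.59 with z = 0.994.
Half-width: 0.994 × 0.59 = 0.587.
-6.3 − 0.587 = -6.887; -6.3 + 0.587 = -5.713.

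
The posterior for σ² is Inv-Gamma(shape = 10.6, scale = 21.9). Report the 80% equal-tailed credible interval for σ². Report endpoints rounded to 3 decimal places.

[1.467, 3.269]

Inverse-Gamma(10.6, 21.9) quantiles: F⁻¹(0.1) and F⁻¹(0.9).
Equivalently, 1/σ² ~ Gamma(10.6, rate = 21.9); invert its 0.9 and 0.1 quantiles.
Posterior mean ≈ 2.281, SD ≈ 0.778; a Normal approximation gives roughly [1.284, 3.278].
Exact: lower = 1.467; upper = 3.269.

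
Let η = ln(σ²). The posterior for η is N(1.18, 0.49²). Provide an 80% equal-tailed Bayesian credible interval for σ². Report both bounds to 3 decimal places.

On the log scale the 80% interval is 1.18 ± 1.282 × 0.49 = [0.5520, 1.8080].
Exponentiate: [e^0.5520, e^1.8080] = [1.737, 6.098].

[1.737, 6.098]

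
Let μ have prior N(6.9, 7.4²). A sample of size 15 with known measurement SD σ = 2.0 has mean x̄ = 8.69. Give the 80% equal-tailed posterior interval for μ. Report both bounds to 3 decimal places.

[8.021, 9.342]

Posterior precision = 1/7.4² + 15/2.0² = 0.0183 + 3.7500 = 3.7683, so posterior SD = 0.5151.
Posterior mean = (6.9/7.4² + 15·8.69/2.0²) / 3.7683 = 8.6813.
Interval: 8.6813 ± 1.282 × 0.5151 → [8.021, 9.342].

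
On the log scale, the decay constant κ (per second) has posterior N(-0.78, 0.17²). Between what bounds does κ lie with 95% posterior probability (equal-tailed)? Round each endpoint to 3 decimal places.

On the log scale the 95% interval is -0.78 ± 1.960 × 0.17 = [-1.1132, -0.4468].
Exponentiate: [e^-1.1132, e^-0.4468] = [0.329, 0.640].

[0.329, 0.640]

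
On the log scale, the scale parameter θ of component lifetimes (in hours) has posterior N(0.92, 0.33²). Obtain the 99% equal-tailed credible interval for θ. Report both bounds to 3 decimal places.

On the log scale the 99% interval is 0.92 ± 2.576 × 0.33 = [0.0700, 1.7700].
Exponentiate: [e^0.0700, e^1.7700] = [1.072, 5.871].

[1.072, 5.871]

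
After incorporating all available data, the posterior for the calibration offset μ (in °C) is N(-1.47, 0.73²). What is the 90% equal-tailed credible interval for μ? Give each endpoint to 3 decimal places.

[-2.671, -0.269]

The posterior is symmetric, so the 90% equal-tailed interval is μ = -1.47 ± z·0.73 with z = 1.645.
Half-width: 1.645 × 0.73 = 1.201.
-1.47 − 1.201 = -2.671; -1.47 + 1.201 = -0.269.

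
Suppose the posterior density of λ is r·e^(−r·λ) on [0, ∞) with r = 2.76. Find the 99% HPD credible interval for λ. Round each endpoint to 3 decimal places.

The exponential density is strictly decreasing on [0, ∞), so the HPD interval is anchored at 0: [0, q] with P(λ ≤ q) = 0.99.
q = −ln(1 − 0.99) / 2.76 = 4.6052 / 2.76 = 1.669.

[0.000, 1.669]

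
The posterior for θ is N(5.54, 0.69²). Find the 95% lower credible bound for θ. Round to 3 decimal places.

4.405

Need L with P(θ ≥ L) = 0.95: L = 5.54 − z_{0.05}·0.69.
z = 1.645; L = 5.54 − 1.645 × 0.69 = 4.405.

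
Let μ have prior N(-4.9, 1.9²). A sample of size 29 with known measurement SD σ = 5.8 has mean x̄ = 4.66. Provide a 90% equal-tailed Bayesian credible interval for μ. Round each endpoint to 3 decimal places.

Posterior precision = 1/1.9² + 29/5.8² = 0.2770 + 0.8621 = 1.1391, so posterior SD = 0.9370.
Posterior mean = (-4.9/1.9² + 29·4.66/5.8²) / 1.1391 = 2.3351.
Interval: 2.3351 ± 1.645 × 0.9370 → [0.794, 3.876].

[0.794, 3.876]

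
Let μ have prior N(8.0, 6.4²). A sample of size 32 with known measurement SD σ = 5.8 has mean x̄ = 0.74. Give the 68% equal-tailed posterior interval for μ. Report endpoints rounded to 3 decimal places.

Posterior precision = 1/6.4² + 32/5.8² = 0.0244 + 0.9512 = 0.9757, so posterior SD = 1.0124.
Posterior mean = (8.0/6.4² + 32·0.74/5.8²) / 0.9757 = 0.9217.
Interval: 0.9217 ± 0.994 × 1.0124 → [-0.085, 1.928].

[-0.085, 1.928]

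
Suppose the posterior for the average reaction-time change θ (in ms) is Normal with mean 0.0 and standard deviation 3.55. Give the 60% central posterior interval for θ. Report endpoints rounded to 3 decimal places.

The posterior is symmetric, so the 60% equal-tailed interval is θ = 0.0 ± z·3.55 with z = 0.842.
Half-width: 0.842 × 3.55 = 2.988.
0.0 − 2.988 = -2.988; 0.0 + 2.988 = 2.988.

[-2.988, 2.988]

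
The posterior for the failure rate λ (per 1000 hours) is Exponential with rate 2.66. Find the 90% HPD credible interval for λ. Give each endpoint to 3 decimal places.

The exponential density is strictly decreasing on [0, ∞), so the HPD interval is anchored at 0: [0, q] with P(λ ≤ q) = 0.90.
q = −ln(1 − 0.90) / 2.66 = 2.3026 / 2.66 = 0.866.

[0.000, 0.866]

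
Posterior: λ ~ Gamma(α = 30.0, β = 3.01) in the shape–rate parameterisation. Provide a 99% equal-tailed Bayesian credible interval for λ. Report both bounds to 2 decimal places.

Posterior: Gamma(shape 30.0, rate 3.01).
Equal-tailed 99% interval: Gamma(30.0, 3.01) quantiles at 0.005 and 0.995.
Posterior mean ≈ 9.97, SD ≈ 1.82; a Normal approximation gives roughly [5.28, 14.65].
Exact: lower = 5.90; upper = 15.27.

[5.90, 15.27]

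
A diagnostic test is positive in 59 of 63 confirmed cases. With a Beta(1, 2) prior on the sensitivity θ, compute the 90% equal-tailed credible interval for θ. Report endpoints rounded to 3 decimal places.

[0.845, 0.959]

Posterior: Beta(1+59, 2+4) = Beta(60, 6).
Equal-tailed 90% interval: the 0.05 and 0.95 quantiles of Beta(60, 6).
Posterior mean ≈ 0.909, SD ≈ 0.035; a Normal approximation gives roughly [0.851, 0.967].
Exact: F⁻¹(0.05) = 0.845; F⁻¹(0.95) = 0.959.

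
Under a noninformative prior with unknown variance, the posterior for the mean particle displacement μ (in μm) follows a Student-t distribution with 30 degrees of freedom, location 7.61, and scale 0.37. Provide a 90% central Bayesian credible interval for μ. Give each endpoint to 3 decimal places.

The t_30 distribution is symmetric; the 90% interval is 7.61 ± t·0.37 with t_{0.95,30} = 1.697.
Half-width: 1.697 × 0.37 = 0.628.
7.61 − 0.628 = 6.982; 7.61 + 0.628 = 8.238.

[6.982, 8.238]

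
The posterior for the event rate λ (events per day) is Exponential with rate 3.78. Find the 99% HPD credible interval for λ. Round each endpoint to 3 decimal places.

The exponential density is strictly decreasing on [0, ∞), so the HPD interval is anchored at 0: [0, q] with P(λ ≤ q) = 0.99.
q = −ln(1 − 0.99) / 3.78 = 4.6052 / 3.78 = 1.218.

[0.000, 1.218]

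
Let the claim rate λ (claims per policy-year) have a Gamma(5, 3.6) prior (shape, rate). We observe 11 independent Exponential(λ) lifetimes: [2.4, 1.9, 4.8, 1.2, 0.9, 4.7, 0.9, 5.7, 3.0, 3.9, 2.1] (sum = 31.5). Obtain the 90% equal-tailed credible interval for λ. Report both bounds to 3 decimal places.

[0.286, 0.658]

Posterior: Gamma(5+11, 3.6+31.5) = Gamma(16, 35.1) (shape, rate).
Equal-tailed 90% interval: Gamma(16, 35.1) quantiles at 0.05 and 0.95.
Posterior mean ≈ 0.456, SD ≈ 0.114; a Normal approximation gives roughly [0.268, 0.643].
Exact: lower = 0.286; upper = 0.658.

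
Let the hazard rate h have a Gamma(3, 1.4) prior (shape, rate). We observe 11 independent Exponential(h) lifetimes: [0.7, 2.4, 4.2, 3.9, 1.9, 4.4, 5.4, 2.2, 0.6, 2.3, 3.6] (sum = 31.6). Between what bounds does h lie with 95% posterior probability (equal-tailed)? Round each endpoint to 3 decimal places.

Posterior: Gamma(3+11, 1.4+31.6) = Gamma(14, 33.0) (shape, rate).
Equal-tailed 95% interval: Gamma(14, 33.0) quantiles at 0.025 and 0.975.
Posterior mean ≈ 0.424, SD ≈ 0.113; a Normal approximation gives roughly [0.202, 0.646].
Exact: lower = 0.232; upper = 0.674.

[0.232, 0.674]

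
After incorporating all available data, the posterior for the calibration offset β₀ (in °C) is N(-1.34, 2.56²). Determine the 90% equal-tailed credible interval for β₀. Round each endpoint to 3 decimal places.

[-5.551, 2.871]

The posterior is symmetric, so the 90% equal-tailed interval is β₀ = -1.34 ± z·2.56 with z = 1.645.
Half-width: 1.645 × 2.56 = 4.211.
-1.34 − 4.211 = -5.551; -1.34 + 4.211 = 2.871.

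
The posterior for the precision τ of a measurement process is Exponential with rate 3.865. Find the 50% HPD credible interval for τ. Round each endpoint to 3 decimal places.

The exponential density is strictly decreasing on [0, ∞), so the HPD interval is anchored at 0: [0, q] with P(τ ≤ q) = 0.50.
q = −ln(1 − 0.50) / 3.865 = 0.6931 / 3.865 = 0.179.

[0.000, 0.179]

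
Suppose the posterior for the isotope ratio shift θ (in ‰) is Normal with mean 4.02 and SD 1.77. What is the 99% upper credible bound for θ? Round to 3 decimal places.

8.138

Need U with P(θ ≤ U) = 0.99: U = 4.02 + z_{0.01}·1.77.
z = 2.326; U = 4.02 + 2.326 × 1.77 = 8.138.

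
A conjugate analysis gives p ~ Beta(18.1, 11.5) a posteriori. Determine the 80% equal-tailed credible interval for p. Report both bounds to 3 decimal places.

Posterior: Beta(18.1, 11.5).
Equal-tailed 80% interval: the 0.1 and 0.9 quantiles of Beta(18.1, 11.5).
Posterior mean ≈ 0.611, SD ≈ 0.088; a Normal approximation gives roughly [0.499, 0.724].
Exact: F⁻¹(0.1) = 0.496; F⁻¹(0.9) = 0.724.

[0.496, 0.724]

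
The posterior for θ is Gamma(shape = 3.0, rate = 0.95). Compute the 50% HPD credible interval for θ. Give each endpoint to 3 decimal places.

[1.225, 3.331]

The posterior is unimodal and skewed, so the HPD interval has equal density at both endpoints and is the shortest 50% interval.
Solving f(1.225) = f(3.331) with F(3.331) − F(1.225) = 0.50 gives [1.225, 3.331].
For comparison, the equal-tailed interval is [1.818, 4.127]; the HPD is narrower and shifted toward the mode.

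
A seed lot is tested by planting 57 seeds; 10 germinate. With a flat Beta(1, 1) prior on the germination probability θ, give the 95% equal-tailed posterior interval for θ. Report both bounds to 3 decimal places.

Posterior: Beta(1+10, 1+47) = Beta(11, 48).
Equal-tailed 95% interval: the 0.025 and 0.975 quantiles of Beta(11, 48).
Posterior mean ≈ 0.186, SD ≈ 0.050; a Normal approximation gives roughly [0.088, 0.285].
Exact: F⁻¹(0.025) = 0.099; F⁻¹(0.975) = 0.294.

[0.099, 0.294]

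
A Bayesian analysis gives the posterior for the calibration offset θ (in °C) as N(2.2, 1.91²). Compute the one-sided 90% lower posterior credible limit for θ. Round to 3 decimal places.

-0.248

Need L with P(θ ≥ L) = 0.90: L = 2.2 − z_{0.1}·1.91.
z = 1.282; L = 2.2 − 1.282 × 1.91 = -0.248.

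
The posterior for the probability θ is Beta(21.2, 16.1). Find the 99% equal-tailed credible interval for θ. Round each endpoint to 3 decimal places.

Posterior: Beta(21.2, 16.1).
Equal-tailed 99% interval: the 0.005 and 0.995 quantiles of Beta(21.2, 16.1).
Posterior mean ≈ 0.568, SD ≈ 0.080; a Normal approximation gives roughly [0.362, 0.775].
Exact: F⁻¹(0.005) = 0.360; F⁻¹(0.995) = 0.763.

[0.360, 0.763]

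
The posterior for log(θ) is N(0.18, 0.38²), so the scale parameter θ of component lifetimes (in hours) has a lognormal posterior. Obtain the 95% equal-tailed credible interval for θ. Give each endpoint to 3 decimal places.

On the log scale the 95% interval is 0.18 ± 1.960 × 0.38 = [-0.5648, 0.9248].
Exponentiate: [e^-0.5648, e^0.9248] = [0.568, 2.521].

[0.568, 2.521]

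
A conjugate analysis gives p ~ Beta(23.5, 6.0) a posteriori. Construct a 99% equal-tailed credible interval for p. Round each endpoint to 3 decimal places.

Posterior: Beta(23.5, 6.0).
Equal-tailed 99% interval: the 0.005 and 0.995 quantiles of Beta(23.5, 6.0).
Posterior mean ≈ 0.797, SD ≈ 0.073; a Normal approximation gives roughly [0.609, 0.984].
Exact: F⁻¹(0.005) = 0.578; F⁻¹(0.995) = 0.942.

[0.578, 0.942]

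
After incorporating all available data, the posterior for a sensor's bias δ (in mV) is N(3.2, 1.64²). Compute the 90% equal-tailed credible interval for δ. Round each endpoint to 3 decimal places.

The posterior is symmetric, so the 90% equal-tailed interval is δ = 3.2 ± z·1.64 with z = 1.645.
Half-width: 1.645 × 1.64 = 2.698.
3.2 − 2.698 = 0.502; 3.2 + 2.698 = 5.898.

[0.502, 5.898]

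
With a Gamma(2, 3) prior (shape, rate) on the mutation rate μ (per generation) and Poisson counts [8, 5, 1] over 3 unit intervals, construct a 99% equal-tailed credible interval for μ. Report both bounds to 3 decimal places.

Posterior: Gamma(2+14, 3+3) = Gamma(16, 6) (shape, rate).
Equal-tailed 99% interval: Gamma(16, 6) quantiles at 0.005 and 0.995.
Posterior mean ≈ 2.667, SD ≈ 0.667; a Normal approximation gives roughly [0.949, 4.384].
Exact: lower = 1.261; upper = 4.694.

[1.261, 4.694]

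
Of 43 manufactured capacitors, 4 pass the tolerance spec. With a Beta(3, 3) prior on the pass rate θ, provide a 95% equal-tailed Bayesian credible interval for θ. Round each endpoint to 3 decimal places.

[0.061, 0.252]

Posterior: Beta(3+4, 3+39) = Beta(7, 42).
Equal-tailed 95% interval: the 0.025 and 0.975 quantiles of Beta(7, 42).
Posterior mean ≈ 0.143, SD ≈ 0.049; a Normal approximation gives roughly [0.046, 0.240].
Exact: F⁻¹(0.025) = 0.061; F⁻¹(0.975) = 0.252.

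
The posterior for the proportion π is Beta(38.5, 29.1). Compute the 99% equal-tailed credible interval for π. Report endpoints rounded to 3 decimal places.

Posterior: Beta(38.5, 29.1).
Equal-tailed 99% interval: the 0.005 and 0.995 quantiles of Beta(38.5, 29.1).
Posterior mean ≈ 0.570, SD ≈ 0.060; a Normal approximation gives roughly [0.416, 0.724].
Exact: F⁻¹(0.005) = 0.414; F⁻¹(0.995) = 0.718.

[0.414, 0.718]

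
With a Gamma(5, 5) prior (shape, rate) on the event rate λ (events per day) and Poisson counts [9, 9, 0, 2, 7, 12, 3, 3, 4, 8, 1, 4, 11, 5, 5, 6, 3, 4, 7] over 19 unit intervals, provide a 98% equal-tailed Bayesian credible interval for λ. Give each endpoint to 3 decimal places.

Posterior: Gamma(5+103, 5+19) = Gamma(108, 24) (shape, rate).
Equal-tailed 98% interval: Gamma(108, 24) quantiles at 0.01 and 0.99.
Posterior mean ≈ 4.500, SD ≈ 0.433; a Normal approximation gives roughly [3.493, 5.507].
Exact: lower = 3.554; upper = 5.568.

[3.554, 5.568]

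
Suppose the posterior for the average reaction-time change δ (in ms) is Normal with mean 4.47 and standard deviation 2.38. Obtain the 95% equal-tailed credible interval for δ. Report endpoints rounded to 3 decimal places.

The posterior is symmetric, so the 95% equal-tailed interval is δ = 4.47 ± z·2.38 with z = 1.960.
Half-width: 1.960 × 2.38 = 4.665.
4.47 − 4.665 = -0.195; 4.47 + 4.665 = 9.135.

[-0.195, 9.135]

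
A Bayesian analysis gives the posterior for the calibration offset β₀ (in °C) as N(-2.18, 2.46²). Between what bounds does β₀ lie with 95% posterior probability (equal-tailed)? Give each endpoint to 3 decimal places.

The posterior is symmetric, so the 95% equal-tailed interval is β₀ = -2.18 ± z·2.46 with z = 1.960.
Half-width: 1.960 × 2.46 = 4.822.
-2.18 − 4.822 = -7.002; -2.18 + 4.822 = 2.642.

[-7.002, 2.642]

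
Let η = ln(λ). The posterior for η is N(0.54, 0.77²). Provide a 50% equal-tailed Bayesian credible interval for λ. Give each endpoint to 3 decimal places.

[1.021, 2.885]

On the log scale the 50% interval is 0.54 ± 0.674 × 0.77 = [0.0206, 1.0594].
Exponentiate: [e^0.0206, e^1.0594] = [1.021, 2.885].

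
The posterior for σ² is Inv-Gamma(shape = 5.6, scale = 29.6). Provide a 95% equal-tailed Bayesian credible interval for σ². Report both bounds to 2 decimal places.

[2.67, 15.06]

Inverse-Gamma(5.6, 29.6) quantiles: F⁻¹(0.025) and F⁻¹(0.975).
Equivalently, 1/σ² ~ Gamma(5.6, rate = 29.6); invert its 0.975 and 0.025 quantiles.
Posterior mean ≈ 6.43, SD ≈ 3.39; a Normal approximation gives roughly [-0.21, 13.08].
Exact: lower = 2.67; upper = 15.06.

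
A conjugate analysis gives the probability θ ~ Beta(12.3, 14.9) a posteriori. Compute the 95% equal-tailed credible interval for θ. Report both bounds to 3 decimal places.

[0.273, 0.638]

Posterior: Beta(12.3, 14.9).
Equal-tailed 95% interval: the 0.025 and 0.975 quantiles of Beta(12.3, 14.9).
Posterior mean ≈ 0.452, SD ≈ 0.094; a Normal approximation gives roughly [0.269, 0.636].
Exact: F⁻¹(0.025) = 0.273; F⁻¹(0.975) = 0.638.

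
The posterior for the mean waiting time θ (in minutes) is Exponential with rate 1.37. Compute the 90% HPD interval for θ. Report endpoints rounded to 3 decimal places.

The exponential density is strictly decreasing on [0, ∞), so the HPD interval is anchored at 0: [0, q] with P(θ ≤ q) = 0.90.
q = −ln(1 − 0.90) / 1.37 = 2.3026 / 1.37 = 1.681.

[0.000, 1.681]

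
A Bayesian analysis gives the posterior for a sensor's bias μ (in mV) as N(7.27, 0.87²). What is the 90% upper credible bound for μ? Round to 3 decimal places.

Need U with P(μ ≤ U) = 0.90: U = 7.27 + z_{0.1}·0.87.
z = 1.282; U = 7.27 + 1.282 × 0.87 = 8.385.

8.385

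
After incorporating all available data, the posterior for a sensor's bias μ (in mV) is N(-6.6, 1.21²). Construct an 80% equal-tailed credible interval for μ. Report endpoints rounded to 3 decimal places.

[-8.151, -5.049]

The posterior is symmetric, so the 80% equal-tailed interval is μ = -6.6 ± z·1.21 with z = 1.282.
Half-width: 1.282 × 1.21 = 1.551.
-6.6 − 1.551 = -8.151; -6.6 + 1.551 = -5.049.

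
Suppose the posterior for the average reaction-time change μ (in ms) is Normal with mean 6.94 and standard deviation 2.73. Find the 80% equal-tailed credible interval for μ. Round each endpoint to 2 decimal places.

The posterior is symmetric, so the 80% equal-tailed interval is μ = 6.94 ± z·2.73 with z = 1.282.
Half-width: 1.282 × 2.73 = 3.50.
6.94 − 3.50 = 3.44; 6.94 + 3.50 = 10.44.

[3.44, 10.44]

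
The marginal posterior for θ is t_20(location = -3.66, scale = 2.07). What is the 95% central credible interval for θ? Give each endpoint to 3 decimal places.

[-7.978, 0.658]

The t_20 distribution is symmetric; the 95% interval is -3.66 ± t·2.07 with t_{0.975,20} = 2.086.
Half-width: 2.086 × 2.07 = 4.318.
-3.66 − 4.318 = -7.978; -3.66 + 4.318 = 0.658.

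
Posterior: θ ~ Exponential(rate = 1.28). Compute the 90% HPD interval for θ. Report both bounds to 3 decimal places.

The exponential density is strictly decreasing on [0, ∞), so the HPD interval is anchored at 0: [0, q] with P(θ ≤ q) = 0.90.
q = −ln(1 − 0.90) / 1.28 = 2.3026 / 1.28 = 1.799.

[0.000, 1.799]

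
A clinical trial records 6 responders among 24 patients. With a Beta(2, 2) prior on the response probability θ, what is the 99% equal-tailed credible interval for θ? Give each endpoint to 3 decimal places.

[0.104, 0.523]

Posterior: Beta(2+6, 2+18) = Beta(8, 20).
Equal-tailed 99% interval: the 0.005 and 0.995 quantiles of Beta(8, 20).
Posterior mean ≈ 0.286, SD ≈ 0.084; a Normal approximation gives roughly [0.070, 0.502].
Exact: F⁻¹(0.005) = 0.104; F⁻¹(0.995) = 0.523.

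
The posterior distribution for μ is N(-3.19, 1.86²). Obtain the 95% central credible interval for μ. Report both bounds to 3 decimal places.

The posterior is symmetric, so the 95% equal-tailed interval is μ = -3.19 ± z·1.86 with z = 1.960.
Half-width: 1.960 × 1.86 = 3.646.
-3.19 − 3.646 = -6.836; -3.19 + 3.646 = 0.456.

[-6.836, 0.456]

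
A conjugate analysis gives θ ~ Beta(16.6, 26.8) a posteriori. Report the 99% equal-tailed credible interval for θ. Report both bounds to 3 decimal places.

Posterior: Beta(16.6, 26.8).
Equal-tailed 99% interval: the 0.005 and 0.995 quantiles of Beta(16.6, 26.8).
Posterior mean ≈ 0.382, SD ≈ 0.073; a Normal approximation gives roughly [0.195, 0.570].
Exact: F⁻¹(0.005) = 0.208; F⁻¹(0.995) = 0.576.

[0.208, 0.576]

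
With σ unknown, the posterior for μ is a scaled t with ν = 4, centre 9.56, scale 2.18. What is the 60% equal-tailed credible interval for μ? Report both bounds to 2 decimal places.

[7.51, 11.61]

The t_4 distribution is symmetric; the 60% interval is 9.56 ± t·2.18 with t_{0.8,4} = 0.941.
Half-width: 0.941 × 2.18 = 2.05.
9.56 − 2.05 = 7.51; 9.56 + 2.05 = 11.61.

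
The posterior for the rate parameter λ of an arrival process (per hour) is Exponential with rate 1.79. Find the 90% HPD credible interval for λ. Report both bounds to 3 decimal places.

The exponential density is strictly decreasing on [0, ∞), so the HPD interval is anchored at 0: [0, q] with P(λ ≤ q) = 0.90.
q = −ln(1 − 0.90) / 1.79 = 2.3026 / 1.79 = 1.286.

[0.000, 1.286]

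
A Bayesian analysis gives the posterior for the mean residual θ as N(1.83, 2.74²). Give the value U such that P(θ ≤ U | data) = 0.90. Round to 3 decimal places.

Need U with P(θ ≤ U) = 0.90: U = 1.83 + z_{0.1}·2.74.
z = 1.282; U = 1.83 + 1.282 × 2.74 = 5.341.

5.341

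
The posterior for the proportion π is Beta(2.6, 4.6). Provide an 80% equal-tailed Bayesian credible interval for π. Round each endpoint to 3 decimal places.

[0.149, 0.593]

Posterior: Beta(2.6, 4.6).
Equal-tailed 80% interval: the 0.1 and 0.9 quantiles of Beta(2.6, 4.6).
Posterior mean ≈ 0.361, SD ≈ 0.168; a Normal approximation gives roughly [0.146, 0.576].
Exact: F⁻¹(0.1) = 0.149; F⁻¹(0.9) = 0.593.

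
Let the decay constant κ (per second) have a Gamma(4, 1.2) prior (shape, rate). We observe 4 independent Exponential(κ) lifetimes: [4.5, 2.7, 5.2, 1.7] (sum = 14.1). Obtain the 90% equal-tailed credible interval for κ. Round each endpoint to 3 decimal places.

Posterior: Gamma(4+4, 1.2+14.1) = Gamma(8, 15.3) (shape, rate).
Equal-tailed 90% interval: Gamma(8, 15.3) quantiles at 0.05 and 0.95.
Posterior mean ≈ 0.523, SD ≈ 0.185; a Normal approximation gives roughly [0.219, 0.827].
Exact: lower = 0.260; upper = 0.859.

[0.260, 0.859]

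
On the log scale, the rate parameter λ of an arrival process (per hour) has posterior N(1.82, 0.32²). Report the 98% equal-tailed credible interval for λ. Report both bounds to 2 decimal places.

On the log scale the 98% interval is 1.82 ± 2.326 × 0.32 = [1.0756, 2.5644].
Exponentiate: [e^1.0756, e^2.5644] = [2.93, 12.99].

[2.93, 12.99]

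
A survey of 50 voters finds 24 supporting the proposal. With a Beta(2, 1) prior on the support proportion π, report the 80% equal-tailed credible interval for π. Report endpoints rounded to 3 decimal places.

[0.403, 0.578]

Posterior: Beta(2+24, 1+26) = Beta(26, 27).
Equal-tailed 80% interval: the 0.1 and 0.9 quantiles of Beta(26, 27).
Posterior mean ≈ 0.491, SD ≈ 0.068; a Normal approximation gives roughly [0.403, 0.578].
Exact: F⁻¹(0.1) = 0.403; F⁻¹(0.9) = 0.578.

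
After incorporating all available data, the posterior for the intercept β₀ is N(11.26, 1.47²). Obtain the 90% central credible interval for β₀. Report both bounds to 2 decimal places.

The posterior is symmetric, so the 90% equal-tailed interval is β₀ = 11.26 ± z·1.47 with z = 1.645.
Half-width: 1.645 × 1.47 = 2.42.
11.26 − 2.42 = 8.84; 11.26 + 2.42 = 13.68.

[8.84, 13.68]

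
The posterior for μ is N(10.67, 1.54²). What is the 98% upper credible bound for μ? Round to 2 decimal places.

Need U with P(μ ≤ U) = 0.98: U = 10.67 + z_{0.02}·1.54.
z = 2.054; U = 10.67 + 2.054 × 1.54 = 13.83.

13.83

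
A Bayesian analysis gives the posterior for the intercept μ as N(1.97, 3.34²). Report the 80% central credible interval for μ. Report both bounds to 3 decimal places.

The posterior is symmetric, so the 80% equal-tailed interval is μ = 1.97 ± z·3.34 with z = 1.282.
Half-width: 1.282 × 3.34 = 4.280.
1.97 − 4.280 = -2.310; 1.97 + 4.280 = 6.250.

[-2.310, 6.250]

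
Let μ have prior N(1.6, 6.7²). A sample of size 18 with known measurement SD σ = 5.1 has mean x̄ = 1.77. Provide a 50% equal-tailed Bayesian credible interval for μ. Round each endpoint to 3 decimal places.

[0.967, 2.563]

Posterior precision = 1/6.7² + 18/5.1² = 0.0223 + 0.6920 = 0.7143, so posterior SD = 1.1832.
Posterior mean = (1.6/6.7² + 18·1.77/5.1²) / 0.7143 = 1.7647.
Interval: 1.7647 ± 0.674 × 1.1832 → [0.967, 2.563].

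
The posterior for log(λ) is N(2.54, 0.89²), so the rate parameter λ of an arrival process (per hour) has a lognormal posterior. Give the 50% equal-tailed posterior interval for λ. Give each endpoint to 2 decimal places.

[6.96, 23.11]

On the log scale the 50% interval is 2.54 ± 0.674 × 0.89 = [1.9397, 3.1403].
Exponentiate: [e^1.9397, e^3.1403] = [6.96, 23.11].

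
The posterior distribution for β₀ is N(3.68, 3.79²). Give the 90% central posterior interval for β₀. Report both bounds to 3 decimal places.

[-2.554, 9.914]

The posterior is symmetric, so the 90% equal-tailed interval is β₀ = 3.68 ± z·3.79 with z = 1.645.
Half-width: 1.645 × 3.79 = 6.234.
3.68 − 6.234 = -2.554; 3.68 + 6.234 = 9.914.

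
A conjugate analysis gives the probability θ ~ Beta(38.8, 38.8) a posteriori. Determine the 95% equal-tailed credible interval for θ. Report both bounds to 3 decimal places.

Posterior: Beta(38.8, 38.8).
Equal-tailed 95% interval: the 0.025 and 0.975 quantiles of Beta(38.8, 38.8).
Posterior mean ≈ 0.500, SD ≈ 0.056; a Normal approximation gives roughly [0.389, 0.611].
Exact: F⁻¹(0.025) = 0.390; F⁻¹(0.975) = 0.610.

[0.390, 0.610]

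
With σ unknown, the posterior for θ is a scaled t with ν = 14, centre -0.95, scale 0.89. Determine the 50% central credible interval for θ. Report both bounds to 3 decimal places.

The t_14 distribution is symmetric; the 50% interval is -0.95 ± t·0.89 with t_{0.75,14} = 0.692.
Half-width: 0.692 × 0.89 = 0.616.
-0.95 − 0.616 = -1.566; -0.95 + 0.616 = -0.334.

[-1.566, -0.334]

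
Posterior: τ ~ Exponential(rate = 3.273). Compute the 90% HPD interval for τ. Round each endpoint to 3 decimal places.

The exponential density is strictly decreasing on [0, ∞), so the HPD interval is anchored at 0: [0, q] with P(τ ≤ q) = 0.90.
q = −ln(1 − 0.90) / 3.273 = 2.3026 / 3.273 = 0.704.

[0.000, 0.704]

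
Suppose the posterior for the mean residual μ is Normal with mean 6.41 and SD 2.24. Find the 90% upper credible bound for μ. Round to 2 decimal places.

Need U with P(μ ≤ U) = 0.90: U = 6.41 + z_{0.1}·2.24.
z = 1.282; U = 6.41 + 1.282 × 2.24 = 9.28.

9.28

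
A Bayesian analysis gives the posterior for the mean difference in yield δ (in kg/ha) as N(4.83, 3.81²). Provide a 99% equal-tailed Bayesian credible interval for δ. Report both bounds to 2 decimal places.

The posterior is symmetric, so the 99% equal-tailed interval is δ = 4.83 ± z·3.81 with z = 2.576.
Half-width: 2.576 × 3.81 = 9.81.
4.83 − 9.81 = -4.98; 4.83 + 9.81 = 14.64.

[-4.98, 14.64]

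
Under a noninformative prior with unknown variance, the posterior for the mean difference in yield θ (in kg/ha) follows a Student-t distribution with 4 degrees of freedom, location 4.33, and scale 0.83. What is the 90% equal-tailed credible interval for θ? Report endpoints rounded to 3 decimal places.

[2.561, 6.099]

The t_4 distribution is symmetric; the 90% interval is 4.33 ± t·0.83 with t_{0.95,4} = 2.132.
Half-width: 2.132 × 0.83 = 1.769.
4.33 − 1.769 = 2.561; 4.33 + 1.769 = 6.099.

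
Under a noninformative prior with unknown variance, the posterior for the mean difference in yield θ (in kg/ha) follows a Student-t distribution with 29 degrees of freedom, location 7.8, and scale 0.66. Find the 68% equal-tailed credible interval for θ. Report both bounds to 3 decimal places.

The t_29 distribution is symmetric; the 68% interval is 7.8 ± t·0.66 with t_{0.84,29} = 1.012.
Half-width: 1.012 × 0.66 = 0.668.
7.8 − 0.668 = 7.132; 7.8 + 0.668 = 8.468.

[7.132, 8.468]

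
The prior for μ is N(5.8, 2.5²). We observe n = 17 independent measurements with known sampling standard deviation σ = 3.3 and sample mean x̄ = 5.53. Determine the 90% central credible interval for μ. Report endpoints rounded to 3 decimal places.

Posterior precision = 1/2.5² + 17/3.3² = 0.1600 + 1.5611 = 1.7211, so posterior SD = 0.7623.
Posterior mean = (5.8/2.5² + 17·5.53/3.3²) / 1.7211 = 5.5551.
Interval: 5.5551 ± 1.645 × 0.7623 → [4.301, 6.809].

[4.301, 6.809]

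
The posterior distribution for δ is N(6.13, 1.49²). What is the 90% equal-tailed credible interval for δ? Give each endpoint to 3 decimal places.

The posterior is symmetric, so the 90% equal-tailed interval is δ = 6.13 ± z·1.49 with z = 1.645.
Half-width: 1.645 × 1.49 = 2.451.
6.13 − 2.451 = 3.679; 6.13 + 2.451 = 8.581.

[3.679, 8.581]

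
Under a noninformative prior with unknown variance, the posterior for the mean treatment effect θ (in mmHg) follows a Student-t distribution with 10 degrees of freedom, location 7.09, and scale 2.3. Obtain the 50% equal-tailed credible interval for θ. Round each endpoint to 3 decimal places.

[5.480, 8.700]

The t_10 distribution is symmetric; the 50% interval is 7.09 ± t·2.3 with t_{0.75,10} = 0.700.
Half-width: 0.700 × 2.3 = 1.610.
7.09 − 1.610 = 5.480; 7.09 + 1.610 = 8.700.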